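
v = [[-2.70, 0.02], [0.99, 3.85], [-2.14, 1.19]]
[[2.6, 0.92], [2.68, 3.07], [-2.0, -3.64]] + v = [[-0.1, 0.94],[3.67, 6.92],[-4.14, -2.45]]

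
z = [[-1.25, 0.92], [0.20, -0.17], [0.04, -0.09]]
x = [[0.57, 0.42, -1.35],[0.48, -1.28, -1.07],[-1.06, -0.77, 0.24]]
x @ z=[[-0.68, 0.57],[-0.9, 0.76],[1.18, -0.87]]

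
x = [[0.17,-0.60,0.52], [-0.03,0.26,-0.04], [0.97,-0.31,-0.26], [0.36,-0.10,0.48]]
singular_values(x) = [1.17, 0.83, 0.37]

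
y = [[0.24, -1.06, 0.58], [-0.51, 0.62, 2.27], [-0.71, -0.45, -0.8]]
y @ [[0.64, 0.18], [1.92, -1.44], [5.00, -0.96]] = [[1.02,1.01], [12.21,-3.16], [-5.32,1.29]]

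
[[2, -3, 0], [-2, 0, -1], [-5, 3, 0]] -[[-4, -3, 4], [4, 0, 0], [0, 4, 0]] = [[6, 0, -4], [-6, 0, -1], [-5, -1, 0]]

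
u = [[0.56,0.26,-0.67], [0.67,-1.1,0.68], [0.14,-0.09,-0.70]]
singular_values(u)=[1.52, 1.01, 0.36]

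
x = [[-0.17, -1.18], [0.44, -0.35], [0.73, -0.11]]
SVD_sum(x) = [[0.05, -1.17], [0.02, -0.37], [0.01, -0.14]] + [[-0.22, -0.01], [0.42, 0.02], [0.72, 0.03]]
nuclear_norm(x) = 2.10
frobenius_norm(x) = 1.51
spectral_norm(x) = 1.24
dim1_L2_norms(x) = [1.19, 0.56, 0.74]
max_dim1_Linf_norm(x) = 1.18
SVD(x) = [[-0.95,0.25],[-0.30,-0.49],[-0.11,-0.83]] @ diag([1.2363126896827947, 0.8682919631836364]) @ [[-0.04, 1.00], [-1.0, -0.04]]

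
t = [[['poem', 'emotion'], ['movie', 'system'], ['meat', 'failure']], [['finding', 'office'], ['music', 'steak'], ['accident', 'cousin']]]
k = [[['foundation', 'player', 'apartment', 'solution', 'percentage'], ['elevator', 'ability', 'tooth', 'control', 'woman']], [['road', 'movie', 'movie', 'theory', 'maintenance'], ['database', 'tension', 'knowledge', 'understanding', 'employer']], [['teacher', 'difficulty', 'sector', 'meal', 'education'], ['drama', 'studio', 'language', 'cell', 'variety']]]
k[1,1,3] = 'understanding'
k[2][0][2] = 'sector'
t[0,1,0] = 'movie'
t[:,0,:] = [['poem', 'emotion'], ['finding', 'office']]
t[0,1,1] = 'system'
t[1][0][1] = 'office'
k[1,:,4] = ['maintenance', 'employer']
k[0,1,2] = 'tooth'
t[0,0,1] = 'emotion'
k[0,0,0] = 'foundation'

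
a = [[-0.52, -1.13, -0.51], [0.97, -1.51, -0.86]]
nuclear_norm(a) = 3.16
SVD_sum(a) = [[0.29, -0.89, -0.47], [0.53, -1.64, -0.88]] + [[-0.81, -0.24, -0.04], [0.44, 0.13, 0.02]]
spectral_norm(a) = 2.20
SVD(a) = [[-0.48, -0.88],[-0.88, 0.48]] @ diag([2.201413210353327, 0.9600936815133503]) @ [[-0.28, 0.85, 0.45],  [0.96, 0.29, 0.04]]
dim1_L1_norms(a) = [2.16, 3.34]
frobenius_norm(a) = 2.40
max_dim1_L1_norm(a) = 3.34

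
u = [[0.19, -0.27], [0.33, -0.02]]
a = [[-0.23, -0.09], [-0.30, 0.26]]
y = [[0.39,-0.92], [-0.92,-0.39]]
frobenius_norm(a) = 0.47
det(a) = -0.09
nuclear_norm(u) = 0.62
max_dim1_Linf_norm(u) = 0.33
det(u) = 0.09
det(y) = -1.00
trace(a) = 0.03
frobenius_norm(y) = 1.41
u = y @ a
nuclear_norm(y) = 2.00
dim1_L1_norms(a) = [0.32, 0.56]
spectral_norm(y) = 1.00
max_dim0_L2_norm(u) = 0.38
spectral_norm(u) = 0.42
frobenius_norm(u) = 0.47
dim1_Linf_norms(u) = [0.27, 0.33]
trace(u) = 0.17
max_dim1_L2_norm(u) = 0.33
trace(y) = 0.00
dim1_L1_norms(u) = [0.46, 0.35]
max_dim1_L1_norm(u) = 0.46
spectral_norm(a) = 0.42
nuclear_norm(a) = 0.63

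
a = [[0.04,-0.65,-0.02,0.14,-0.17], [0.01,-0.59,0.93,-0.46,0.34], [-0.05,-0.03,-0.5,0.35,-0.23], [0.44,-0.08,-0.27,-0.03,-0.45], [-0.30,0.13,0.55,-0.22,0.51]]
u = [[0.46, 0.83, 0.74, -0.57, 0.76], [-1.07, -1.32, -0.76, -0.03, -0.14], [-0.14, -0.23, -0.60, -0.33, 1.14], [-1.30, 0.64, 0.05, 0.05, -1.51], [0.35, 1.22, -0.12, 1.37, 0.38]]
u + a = [[0.5, 0.18, 0.72, -0.43, 0.59], [-1.06, -1.91, 0.17, -0.49, 0.2], [-0.19, -0.26, -1.1, 0.02, 0.91], [-0.86, 0.56, -0.22, 0.02, -1.96], [0.05, 1.35, 0.43, 1.15, 0.89]]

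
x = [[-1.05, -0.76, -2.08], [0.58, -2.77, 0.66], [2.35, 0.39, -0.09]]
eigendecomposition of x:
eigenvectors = [[(-0.16+0.67j), -0.16-0.67j, -0.13+0.00j],  [(0.17+0j), (0.17-0j), -0.96+0.00j],  [0.70+0.00j, 0.70-0.00j, (0.24+0j)]]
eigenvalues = [(-0.52+2.25j), (-0.52-2.25j), (-2.86+0j)]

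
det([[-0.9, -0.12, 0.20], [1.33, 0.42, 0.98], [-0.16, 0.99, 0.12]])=1.143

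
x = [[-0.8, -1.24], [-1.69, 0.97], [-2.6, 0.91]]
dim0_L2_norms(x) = [3.2, 1.82]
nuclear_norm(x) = 4.85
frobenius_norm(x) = 3.68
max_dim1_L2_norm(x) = 2.75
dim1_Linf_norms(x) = [1.24, 1.69, 2.6]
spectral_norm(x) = 3.37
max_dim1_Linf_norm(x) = 2.6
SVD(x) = [[-0.09, 0.98], [-0.57, -0.22], [-0.82, 0.04]] @ diag([3.373526796145537, 1.4771651754925823]) @ [[0.94, -0.35], [-0.35, -0.94]]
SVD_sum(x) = [[-0.30, 0.11], [-1.80, 0.67], [-2.58, 0.96]] + [[-0.50,-1.35], [0.11,0.3], [-0.02,-0.05]]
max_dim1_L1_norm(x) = 3.51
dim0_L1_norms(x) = [5.09, 3.12]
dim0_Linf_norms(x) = [2.6, 1.24]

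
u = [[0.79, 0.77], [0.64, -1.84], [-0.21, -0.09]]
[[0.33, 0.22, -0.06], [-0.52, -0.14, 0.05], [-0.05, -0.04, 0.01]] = u @ [[0.11, 0.15, -0.04], [0.32, 0.13, -0.04]]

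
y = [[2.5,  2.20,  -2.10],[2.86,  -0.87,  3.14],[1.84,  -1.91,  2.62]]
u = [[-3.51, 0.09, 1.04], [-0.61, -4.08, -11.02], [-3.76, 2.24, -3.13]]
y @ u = [[-2.22, -13.46, -15.07], [-21.31, 10.84, 2.73], [-15.14, 13.83, 14.76]]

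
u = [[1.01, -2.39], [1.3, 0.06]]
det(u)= 3.168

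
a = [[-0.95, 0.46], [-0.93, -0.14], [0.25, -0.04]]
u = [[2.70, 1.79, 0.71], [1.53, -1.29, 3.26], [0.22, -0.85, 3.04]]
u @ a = [[-4.05, 0.96], [0.56, 0.75], [1.34, 0.10]]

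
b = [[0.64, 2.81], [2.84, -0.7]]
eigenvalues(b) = [2.87, -2.93]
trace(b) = -0.06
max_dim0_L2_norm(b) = 2.91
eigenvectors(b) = [[0.78, -0.62], [0.62, 0.79]]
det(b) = -8.43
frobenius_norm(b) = 4.11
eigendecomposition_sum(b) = [[1.77, 1.39], [1.41, 1.11]] + [[-1.13,1.42], [1.43,-1.81]]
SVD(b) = [[0.42,-0.91],[-0.91,-0.42]] @ diag([2.9369054473566845, 2.869823408031692]) @ [[-0.78, 0.62], [-0.62, -0.78]]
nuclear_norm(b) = 5.81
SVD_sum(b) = [[-0.97, 0.77], [2.09, -1.65]] + [[1.61,2.04], [0.75,0.95]]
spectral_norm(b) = 2.94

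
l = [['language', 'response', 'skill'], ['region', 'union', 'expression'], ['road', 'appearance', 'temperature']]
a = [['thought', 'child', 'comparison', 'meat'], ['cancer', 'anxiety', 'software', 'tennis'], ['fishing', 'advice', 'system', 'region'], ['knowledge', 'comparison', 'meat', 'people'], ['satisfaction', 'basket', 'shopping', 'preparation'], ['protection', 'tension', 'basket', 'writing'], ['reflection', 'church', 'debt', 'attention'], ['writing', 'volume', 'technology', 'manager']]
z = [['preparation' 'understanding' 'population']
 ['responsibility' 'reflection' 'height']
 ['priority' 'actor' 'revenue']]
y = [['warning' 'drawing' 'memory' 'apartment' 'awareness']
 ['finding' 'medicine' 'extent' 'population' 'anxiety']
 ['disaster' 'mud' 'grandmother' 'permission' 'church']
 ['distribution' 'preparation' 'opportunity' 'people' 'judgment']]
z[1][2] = 'height'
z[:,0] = ['preparation', 'responsibility', 'priority']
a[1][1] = 'anxiety'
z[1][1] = 'reflection'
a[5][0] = 'protection'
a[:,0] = ['thought', 'cancer', 'fishing', 'knowledge', 'satisfaction', 'protection', 'reflection', 'writing']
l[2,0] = 'road'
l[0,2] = 'skill'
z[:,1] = ['understanding', 'reflection', 'actor']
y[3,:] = ['distribution', 'preparation', 'opportunity', 'people', 'judgment']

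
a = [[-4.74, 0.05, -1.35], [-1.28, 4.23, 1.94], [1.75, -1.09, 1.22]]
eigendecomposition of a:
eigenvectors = [[0.95, -0.15, 0.08], [0.2, -0.68, 0.90], [-0.26, 0.72, -0.43]]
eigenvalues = [-4.36, 1.87, 3.2]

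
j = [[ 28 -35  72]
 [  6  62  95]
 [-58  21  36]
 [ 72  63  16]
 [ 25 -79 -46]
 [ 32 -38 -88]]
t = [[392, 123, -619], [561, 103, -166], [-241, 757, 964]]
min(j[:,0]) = -58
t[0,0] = 392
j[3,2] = 16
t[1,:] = [561, 103, -166]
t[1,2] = -166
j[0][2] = 72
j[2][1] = 21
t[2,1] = 757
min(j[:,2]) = -88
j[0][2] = 72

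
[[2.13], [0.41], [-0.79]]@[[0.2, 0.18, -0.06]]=[[0.43, 0.38, -0.13],  [0.08, 0.07, -0.02],  [-0.16, -0.14, 0.05]]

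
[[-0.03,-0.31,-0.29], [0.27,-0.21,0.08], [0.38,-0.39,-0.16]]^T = [[-0.03, 0.27, 0.38], [-0.31, -0.21, -0.39], [-0.29, 0.08, -0.16]]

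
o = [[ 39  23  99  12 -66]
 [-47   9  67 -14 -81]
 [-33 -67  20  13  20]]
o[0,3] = 12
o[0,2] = 99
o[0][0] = 39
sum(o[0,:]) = 107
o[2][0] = -33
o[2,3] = 13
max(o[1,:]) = 67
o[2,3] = 13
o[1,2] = 67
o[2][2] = 20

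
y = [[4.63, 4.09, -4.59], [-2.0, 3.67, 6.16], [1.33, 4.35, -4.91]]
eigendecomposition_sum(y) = [[(0.67-0j), 1.29-0.00j, -3.58+0.00j], [-0.55+0.00j, (-1.06+0j), 2.93-0.00j], [(1.11-0j), 2.12-0.00j, (-5.88+0j)]] + [[(1.98+4.03j), 1.40-4.45j, (-0.51-4.66j)], [-0.72+2.54j, 2.36-1.39j, 1.62-2.23j], [0.11+1.67j, 1.11-1.34j, 0.49-1.68j]] + [[(1.98-4.03j), 1.40+4.45j, -0.51+4.66j], [(-0.72-2.54j), 2.36+1.39j, 1.62+2.23j], [0.11-1.67j, (1.11+1.34j), 0.49+1.68j]]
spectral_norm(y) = 10.62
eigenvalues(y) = [(-6.27+0j), (4.83+0.96j), (4.83-0.96j)]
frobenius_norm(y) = 12.63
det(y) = -151.81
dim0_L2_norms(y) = [5.22, 7.01, 9.12]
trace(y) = 3.39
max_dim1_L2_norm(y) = 7.7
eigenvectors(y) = [[0.48+0.00j, -0.82+0.00j, (-0.82-0j)],[(-0.39+0j), (-0.36-0.32j), -0.36+0.32j],[(0.79+0j), -0.28-0.12j, (-0.28+0.12j)]]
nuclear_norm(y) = 19.29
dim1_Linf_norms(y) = [4.63, 6.16, 4.91]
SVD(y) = [[0.69, 0.31, -0.66], [-0.44, 0.90, -0.04], [0.58, 0.32, 0.75]] @ diag([10.622742291263163, 6.458119755756029, 2.212947227957028]) @ [[0.45, 0.35, -0.82], [0.01, 0.92, 0.40], [-0.89, 0.19, -0.42]]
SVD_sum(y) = [[3.32, 2.55, -5.98], [-2.12, -1.63, 3.83], [2.79, 2.15, -5.04]] + [[0.01, 1.81, 0.78],[0.04, 5.32, 2.29],[0.01, 1.89, 0.82]] + [[1.3, -0.27, 0.61], [0.08, -0.02, 0.04], [-1.48, 0.31, -0.69]]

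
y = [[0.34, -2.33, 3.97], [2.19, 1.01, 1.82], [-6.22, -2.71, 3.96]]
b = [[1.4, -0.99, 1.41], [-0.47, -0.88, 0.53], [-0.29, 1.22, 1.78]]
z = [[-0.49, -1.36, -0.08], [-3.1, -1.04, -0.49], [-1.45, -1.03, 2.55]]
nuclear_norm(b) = 5.45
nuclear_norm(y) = 14.21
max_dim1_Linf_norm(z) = 3.1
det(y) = 51.00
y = b @ z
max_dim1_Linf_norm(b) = 1.78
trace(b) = 2.30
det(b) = -4.94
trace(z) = 1.02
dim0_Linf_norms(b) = [1.4, 1.22, 1.78]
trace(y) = 5.31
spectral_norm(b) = 2.42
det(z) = -10.31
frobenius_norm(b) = 3.31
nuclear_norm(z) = 7.46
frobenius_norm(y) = 9.60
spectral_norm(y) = 8.40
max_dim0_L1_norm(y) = 9.75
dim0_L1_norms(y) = [8.75, 6.05, 9.75]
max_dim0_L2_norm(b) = 2.33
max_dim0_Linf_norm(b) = 1.78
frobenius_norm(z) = 4.76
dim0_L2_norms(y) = [6.6, 3.71, 5.9]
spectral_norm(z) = 3.95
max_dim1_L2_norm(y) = 7.86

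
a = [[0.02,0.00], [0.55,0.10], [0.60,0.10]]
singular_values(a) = [0.83, 0.01]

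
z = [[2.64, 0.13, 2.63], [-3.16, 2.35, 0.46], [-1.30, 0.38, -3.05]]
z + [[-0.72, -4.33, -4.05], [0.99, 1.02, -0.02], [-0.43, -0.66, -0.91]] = [[1.92, -4.2, -1.42], [-2.17, 3.37, 0.44], [-1.73, -0.28, -3.96]]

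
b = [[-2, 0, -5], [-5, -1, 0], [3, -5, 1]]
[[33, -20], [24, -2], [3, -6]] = b@ [[-4, 0], [-4, 2], [-5, 4]]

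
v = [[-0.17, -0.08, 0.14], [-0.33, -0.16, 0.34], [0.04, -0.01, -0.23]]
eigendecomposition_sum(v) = [[-0.00, 0.00, 0.00], [0.01, -0.00, -0.00], [-0.00, 0.0, 0.0]] + [[-0.18, -0.06, 0.36], [-0.36, -0.11, 0.72], [0.03, 0.01, -0.06]] + [[0.01, -0.03, -0.22], [0.03, -0.04, -0.38], [0.01, -0.02, -0.17]]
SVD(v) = [[-0.40, 0.27, -0.88], [-0.86, 0.23, 0.46], [0.33, 0.93, 0.14]] @ diag([0.5814145155887145, 0.14671023216833332, 0.005767914688549116]) @ [[0.63, 0.29, -0.73], [-0.57, -0.46, -0.68], [0.53, -0.84, 0.12]]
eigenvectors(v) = [[-0.53, 0.45, 0.47], [0.84, 0.89, 0.81], [-0.13, -0.07, 0.36]]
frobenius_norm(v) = 0.60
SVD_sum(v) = [[-0.14,  -0.07,  0.17], [-0.31,  -0.14,  0.36], [0.12,  0.05,  -0.14]] + [[-0.02, -0.02, -0.03],[-0.02, -0.02, -0.02],[-0.08, -0.06, -0.09]] + [[-0.00,0.0,-0.00], [0.0,-0.00,0.00], [0.00,-0.00,0.0]]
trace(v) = -0.56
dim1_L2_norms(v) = [0.23, 0.5, 0.23]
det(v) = -0.00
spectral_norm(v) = 0.58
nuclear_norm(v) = 0.73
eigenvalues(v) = [-0.01, -0.35, -0.2]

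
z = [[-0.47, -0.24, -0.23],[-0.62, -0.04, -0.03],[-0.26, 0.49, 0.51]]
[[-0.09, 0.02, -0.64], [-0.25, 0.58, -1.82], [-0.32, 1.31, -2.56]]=z @ [[0.45,  -1.05,  3.13], [-1.72,  0.66,  -1.95], [1.25,  1.39,  -1.56]]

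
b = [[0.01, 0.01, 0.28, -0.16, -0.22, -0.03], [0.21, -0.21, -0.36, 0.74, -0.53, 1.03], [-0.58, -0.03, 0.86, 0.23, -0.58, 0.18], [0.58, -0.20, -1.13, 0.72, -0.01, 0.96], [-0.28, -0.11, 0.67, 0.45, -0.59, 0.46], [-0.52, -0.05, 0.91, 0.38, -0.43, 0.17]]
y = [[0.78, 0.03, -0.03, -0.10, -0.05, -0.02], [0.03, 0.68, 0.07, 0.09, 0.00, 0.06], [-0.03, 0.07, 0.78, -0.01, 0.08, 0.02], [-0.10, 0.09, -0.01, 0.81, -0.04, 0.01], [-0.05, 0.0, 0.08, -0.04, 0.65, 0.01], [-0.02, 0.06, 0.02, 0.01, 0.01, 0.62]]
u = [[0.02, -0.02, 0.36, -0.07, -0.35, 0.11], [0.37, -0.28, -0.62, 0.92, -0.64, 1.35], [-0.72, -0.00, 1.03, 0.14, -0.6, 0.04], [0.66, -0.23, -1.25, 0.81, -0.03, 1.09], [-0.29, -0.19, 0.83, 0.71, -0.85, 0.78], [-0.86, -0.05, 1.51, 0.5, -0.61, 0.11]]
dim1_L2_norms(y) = [0.79, 0.69, 0.79, 0.82, 0.66, 0.62]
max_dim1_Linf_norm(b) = 1.13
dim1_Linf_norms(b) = [0.28, 1.03, 0.86, 1.13, 0.67, 0.91]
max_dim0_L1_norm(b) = 4.21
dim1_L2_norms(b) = [0.39, 1.45, 1.22, 1.76, 1.14, 1.21]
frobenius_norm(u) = 4.01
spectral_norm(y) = 0.92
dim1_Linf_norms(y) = [0.78, 0.68, 0.78, 0.81, 0.65, 0.62]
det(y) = 0.12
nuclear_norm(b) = 4.82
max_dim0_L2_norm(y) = 0.82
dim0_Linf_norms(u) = [0.86, 0.28, 1.51, 0.92, 0.85, 1.35]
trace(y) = 4.32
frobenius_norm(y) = 1.80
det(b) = 0.00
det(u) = 0.00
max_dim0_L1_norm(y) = 1.06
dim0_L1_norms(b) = [2.18, 0.61, 4.21, 2.68, 2.36, 2.83]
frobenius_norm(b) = 3.10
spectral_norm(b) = 2.29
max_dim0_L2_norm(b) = 1.87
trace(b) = 0.96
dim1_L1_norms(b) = [0.71, 3.08, 2.46, 3.6, 2.56, 2.46]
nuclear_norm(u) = 6.28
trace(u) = 0.84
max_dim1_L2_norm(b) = 1.76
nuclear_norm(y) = 4.32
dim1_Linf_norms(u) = [0.36, 1.35, 1.03, 1.25, 0.85, 1.51]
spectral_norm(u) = 2.98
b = y @ u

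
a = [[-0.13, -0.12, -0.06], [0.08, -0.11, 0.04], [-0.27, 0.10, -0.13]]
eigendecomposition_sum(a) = [[(-0.07+0.01j),-0.06-0.01j,(-0.03+0.01j)], [0.04+0.28j,-0.06+0.26j,0.02+0.13j], [-0.13-0.52j,0.05-0.50j,(-0.07-0.24j)]] + [[(-0.07-0.01j), (-0.06+0.01j), (-0.03-0.01j)],[0.04-0.28j, (-0.06-0.26j), 0.02-0.13j],[-0.13+0.52j, (0.05+0.5j), -0.07+0.24j]] + [[-0j, -0.00-0.00j, -0.00-0.00j], [-0.00+0.00j, 0.00+0.00j, 0j], [(-0+0j), 0.00+0.00j, 0.00+0.00j]]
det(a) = 0.00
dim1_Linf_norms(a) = [0.13, 0.11, 0.27]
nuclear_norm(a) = 0.53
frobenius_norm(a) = 0.39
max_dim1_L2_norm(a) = 0.32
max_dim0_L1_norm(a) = 0.48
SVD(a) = [[-0.31, -0.87, -0.39], [0.32, -0.48, 0.81], [-0.89, 0.13, 0.43]] @ diag([0.35232676895749643, 0.1751165785689675, 0.00017828704245247376]) @ [[0.87, -0.25, 0.42], [0.23, 0.97, 0.09], [-0.43, 0.01, 0.9]]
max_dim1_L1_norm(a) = 0.5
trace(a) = -0.37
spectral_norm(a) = 0.35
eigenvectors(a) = [[(0.01-0.11j), 0.01+0.11j, -0.43+0.00j], [(-0.46-0.05j), (-0.46+0.05j), (0.02+0j)], [0.88+0.00j, 0.88-0.00j, (0.9+0j)]]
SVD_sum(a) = [[-0.09,0.03,-0.05],[0.1,-0.03,0.05],[-0.28,0.08,-0.13]] + [[-0.04, -0.15, -0.01], [-0.02, -0.08, -0.01], [0.01, 0.02, 0.00]] + [[0.00, -0.00, -0.00], [-0.0, 0.0, 0.0], [-0.00, 0.00, 0.00]]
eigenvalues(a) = [(-0.19+0.03j), (-0.19-0.03j), 0j]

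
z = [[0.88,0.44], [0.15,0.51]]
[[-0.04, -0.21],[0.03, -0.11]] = z @ [[-0.09, -0.15], [0.09, -0.18]]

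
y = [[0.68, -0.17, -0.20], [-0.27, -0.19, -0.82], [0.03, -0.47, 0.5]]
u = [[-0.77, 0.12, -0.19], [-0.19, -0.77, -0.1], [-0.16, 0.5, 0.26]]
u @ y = [[-0.56, 0.2, -0.04], [0.08, 0.23, 0.62], [-0.24, -0.19, -0.25]]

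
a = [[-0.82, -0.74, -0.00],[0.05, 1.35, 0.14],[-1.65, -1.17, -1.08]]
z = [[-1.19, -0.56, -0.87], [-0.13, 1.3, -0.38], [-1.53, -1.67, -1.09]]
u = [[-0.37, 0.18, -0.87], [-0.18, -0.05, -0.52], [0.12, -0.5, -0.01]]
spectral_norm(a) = 2.66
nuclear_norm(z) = 4.38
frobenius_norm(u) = 1.22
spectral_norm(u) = 1.11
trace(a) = -0.55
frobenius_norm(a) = 2.88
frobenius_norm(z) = 3.26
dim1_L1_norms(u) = [1.42, 0.75, 0.63]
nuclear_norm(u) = 1.63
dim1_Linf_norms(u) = [0.87, 0.52, 0.5]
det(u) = 0.00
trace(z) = -0.98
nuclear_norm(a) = 4.13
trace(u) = -0.43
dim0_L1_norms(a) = [2.52, 3.26, 1.22]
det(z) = 0.28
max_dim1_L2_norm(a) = 2.29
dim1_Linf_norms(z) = [1.19, 1.3, 1.67]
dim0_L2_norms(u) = [0.43, 0.53, 1.01]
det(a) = 1.19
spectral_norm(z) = 2.98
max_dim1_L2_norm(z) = 2.51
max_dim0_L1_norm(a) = 3.26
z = a + u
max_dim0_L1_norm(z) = 3.53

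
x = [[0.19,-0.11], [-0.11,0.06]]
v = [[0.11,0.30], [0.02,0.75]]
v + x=[[0.30, 0.19], [-0.09, 0.81]]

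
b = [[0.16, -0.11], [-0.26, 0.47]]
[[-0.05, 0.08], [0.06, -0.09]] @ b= [[-0.03, 0.04], [0.03, -0.05]]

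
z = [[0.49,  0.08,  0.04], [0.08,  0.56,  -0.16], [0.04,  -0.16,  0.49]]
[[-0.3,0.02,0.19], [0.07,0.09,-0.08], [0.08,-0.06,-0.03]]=z@[[-0.68, 0.02, 0.45],[0.31, 0.14, -0.27],[0.32, -0.07, -0.19]]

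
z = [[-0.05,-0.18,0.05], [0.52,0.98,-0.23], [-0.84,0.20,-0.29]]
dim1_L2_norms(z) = [0.19, 1.13, 0.91]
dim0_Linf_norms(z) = [0.84, 0.98, 0.29]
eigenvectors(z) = [[-0.06, -0.25, -0.18], [0.22, 0.35, 0.93], [0.97, 0.90, 0.31]]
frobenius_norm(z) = 1.47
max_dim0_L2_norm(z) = 1.02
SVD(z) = [[-0.15, 0.09, -0.98],[0.94, -0.29, -0.17],[-0.30, -0.95, -0.05]] @ diag([1.1717066013025523, 0.8819813863069912, 0.0035319501722451013]) @ [[0.64, 0.76, -0.12], [0.73, -0.56, 0.39], [-0.23, 0.34, 0.91]]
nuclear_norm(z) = 2.06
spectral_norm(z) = 1.17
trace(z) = 0.64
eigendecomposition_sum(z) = [[0.06, 0.01, 0.02], [-0.22, -0.02, -0.05], [-0.97, -0.11, -0.23]] + [[0.04, 0.01, 0.0], [-0.05, -0.01, -0.0], [-0.13, -0.02, -0.0]] + [[-0.15, -0.19, 0.03], [0.79, 1.01, -0.18], [0.26, 0.33, -0.06]]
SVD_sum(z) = [[-0.11, -0.13, 0.02], [0.71, 0.84, -0.13], [-0.22, -0.27, 0.04]] + [[0.06, -0.05, 0.03], [-0.19, 0.14, -0.10], [-0.62, 0.47, -0.33]] + [[0.0, -0.0, -0.0], [0.00, -0.00, -0.0], [0.0, -0.00, -0.0]]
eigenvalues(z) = [-0.19, 0.02, 0.8]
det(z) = -0.00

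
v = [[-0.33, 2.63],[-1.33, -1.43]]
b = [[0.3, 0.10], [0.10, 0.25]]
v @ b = [[0.16, 0.62], [-0.54, -0.49]]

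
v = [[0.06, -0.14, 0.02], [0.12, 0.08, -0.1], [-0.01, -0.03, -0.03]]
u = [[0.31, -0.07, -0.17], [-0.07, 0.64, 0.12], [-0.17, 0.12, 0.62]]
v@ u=[[0.02, -0.09, -0.01],[0.05, 0.03, -0.07],[0.0, -0.02, -0.02]]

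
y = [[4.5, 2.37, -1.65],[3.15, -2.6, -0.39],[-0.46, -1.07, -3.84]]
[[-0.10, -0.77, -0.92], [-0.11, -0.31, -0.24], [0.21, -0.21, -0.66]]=y @ [[-0.04, -0.12, -0.1], [0.00, -0.04, -0.06], [-0.05, 0.08, 0.20]]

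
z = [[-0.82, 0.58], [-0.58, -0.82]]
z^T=[[-0.82, -0.58], [0.58, -0.82]]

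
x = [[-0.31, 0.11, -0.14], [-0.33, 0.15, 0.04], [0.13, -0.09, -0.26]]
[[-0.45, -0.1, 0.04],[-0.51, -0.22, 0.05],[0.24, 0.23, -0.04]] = x @ [[1.22, 0.41, -0.45], [-0.73, -0.41, -0.71], [-0.07, -0.52, 0.17]]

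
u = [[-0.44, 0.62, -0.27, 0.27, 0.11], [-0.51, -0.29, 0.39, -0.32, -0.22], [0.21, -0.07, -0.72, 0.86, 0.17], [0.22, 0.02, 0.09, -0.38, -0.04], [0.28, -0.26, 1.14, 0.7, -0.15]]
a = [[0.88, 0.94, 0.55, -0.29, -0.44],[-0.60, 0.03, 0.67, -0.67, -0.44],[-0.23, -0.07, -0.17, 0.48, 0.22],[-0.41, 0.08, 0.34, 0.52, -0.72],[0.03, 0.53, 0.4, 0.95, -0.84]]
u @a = [[-0.80, -0.30, 0.36, -0.17, -0.43], [-0.24, -0.66, -0.74, 0.15, 0.85], [0.04, 0.40, 0.55, 0.25, -0.98], [0.32, 0.15, -0.03, -0.27, 0.22], [-0.15, 0.15, -0.04, 0.86, -0.14]]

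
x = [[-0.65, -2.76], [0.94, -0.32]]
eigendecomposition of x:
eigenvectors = [[(-0.86+0j), (-0.86-0j)], [(0.05+0.5j), (0.05-0.5j)]]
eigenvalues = [(-0.49+1.6j), (-0.49-1.6j)]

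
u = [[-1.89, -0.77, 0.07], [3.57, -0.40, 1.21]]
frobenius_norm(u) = 4.31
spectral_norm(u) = 4.17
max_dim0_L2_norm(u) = 4.04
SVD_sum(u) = [[-1.75, 0.01, -0.46], [3.64, -0.02, 0.96]] + [[-0.14, -0.78, 0.53], [-0.07, -0.38, 0.25]]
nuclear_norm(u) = 5.23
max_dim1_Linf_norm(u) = 3.57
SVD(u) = [[-0.43, 0.9], [0.9, 0.43]] @ diag([4.17339573852804, 1.0590882917094289]) @ [[0.97, -0.01, 0.25], [-0.15, -0.82, 0.55]]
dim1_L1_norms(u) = [2.73, 5.18]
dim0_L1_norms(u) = [5.46, 1.17, 1.28]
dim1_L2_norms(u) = [2.04, 3.79]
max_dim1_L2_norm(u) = 3.79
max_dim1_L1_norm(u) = 5.18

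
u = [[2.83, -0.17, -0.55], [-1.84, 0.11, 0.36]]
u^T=[[2.83, -1.84], [-0.17, 0.11], [-0.55, 0.36]]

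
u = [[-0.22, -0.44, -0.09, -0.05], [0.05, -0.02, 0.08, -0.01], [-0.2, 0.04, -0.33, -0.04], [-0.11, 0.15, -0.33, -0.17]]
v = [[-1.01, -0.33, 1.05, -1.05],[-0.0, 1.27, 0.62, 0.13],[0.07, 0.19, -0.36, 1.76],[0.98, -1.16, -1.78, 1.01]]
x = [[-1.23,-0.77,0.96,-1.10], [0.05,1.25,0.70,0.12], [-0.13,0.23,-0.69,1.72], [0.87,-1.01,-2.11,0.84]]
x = v + u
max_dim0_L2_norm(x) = 2.52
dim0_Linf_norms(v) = [1.01, 1.27, 1.78, 1.76]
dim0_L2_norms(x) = [1.51, 1.8, 2.52, 2.21]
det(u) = -0.00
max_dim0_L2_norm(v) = 2.29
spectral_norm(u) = 0.58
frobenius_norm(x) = 4.09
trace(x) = 0.17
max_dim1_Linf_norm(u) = 0.44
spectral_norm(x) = 3.34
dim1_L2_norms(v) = [1.83, 1.42, 1.81, 2.55]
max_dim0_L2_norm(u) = 0.48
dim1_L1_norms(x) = [4.06, 2.12, 2.77, 4.83]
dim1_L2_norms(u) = [0.5, 0.1, 0.39, 0.42]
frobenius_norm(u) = 0.77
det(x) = -1.10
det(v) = -0.02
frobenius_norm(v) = 3.89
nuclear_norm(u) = 1.18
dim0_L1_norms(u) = [0.58, 0.65, 0.83, 0.27]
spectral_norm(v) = 3.26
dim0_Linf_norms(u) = [0.22, 0.44, 0.33, 0.17]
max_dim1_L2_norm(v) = 2.55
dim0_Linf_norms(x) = [1.23, 1.25, 2.11, 1.72]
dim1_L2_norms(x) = [2.06, 1.44, 1.87, 2.63]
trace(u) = -0.74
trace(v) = 0.91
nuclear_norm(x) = 6.70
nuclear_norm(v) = 6.11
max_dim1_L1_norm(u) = 0.8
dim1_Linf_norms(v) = [1.05, 1.27, 1.76, 1.78]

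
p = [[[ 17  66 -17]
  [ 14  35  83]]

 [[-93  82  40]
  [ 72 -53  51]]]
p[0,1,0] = 14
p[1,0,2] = 40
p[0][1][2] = 83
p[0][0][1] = 66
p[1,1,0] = 72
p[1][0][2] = 40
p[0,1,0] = 14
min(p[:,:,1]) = -53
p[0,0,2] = -17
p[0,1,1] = 35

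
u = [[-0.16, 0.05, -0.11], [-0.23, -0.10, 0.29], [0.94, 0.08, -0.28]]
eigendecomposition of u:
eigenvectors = [[0.04+0.30j, (0.04-0.3j), (0.03+0j)], [-0.42-0.41j, -0.42+0.41j, 0.93+0.00j], [0.75+0.00j, (0.75-0j), (0.37+0j)]]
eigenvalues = [(-0.27+0.33j), (-0.27-0.33j), (0.01+0j)]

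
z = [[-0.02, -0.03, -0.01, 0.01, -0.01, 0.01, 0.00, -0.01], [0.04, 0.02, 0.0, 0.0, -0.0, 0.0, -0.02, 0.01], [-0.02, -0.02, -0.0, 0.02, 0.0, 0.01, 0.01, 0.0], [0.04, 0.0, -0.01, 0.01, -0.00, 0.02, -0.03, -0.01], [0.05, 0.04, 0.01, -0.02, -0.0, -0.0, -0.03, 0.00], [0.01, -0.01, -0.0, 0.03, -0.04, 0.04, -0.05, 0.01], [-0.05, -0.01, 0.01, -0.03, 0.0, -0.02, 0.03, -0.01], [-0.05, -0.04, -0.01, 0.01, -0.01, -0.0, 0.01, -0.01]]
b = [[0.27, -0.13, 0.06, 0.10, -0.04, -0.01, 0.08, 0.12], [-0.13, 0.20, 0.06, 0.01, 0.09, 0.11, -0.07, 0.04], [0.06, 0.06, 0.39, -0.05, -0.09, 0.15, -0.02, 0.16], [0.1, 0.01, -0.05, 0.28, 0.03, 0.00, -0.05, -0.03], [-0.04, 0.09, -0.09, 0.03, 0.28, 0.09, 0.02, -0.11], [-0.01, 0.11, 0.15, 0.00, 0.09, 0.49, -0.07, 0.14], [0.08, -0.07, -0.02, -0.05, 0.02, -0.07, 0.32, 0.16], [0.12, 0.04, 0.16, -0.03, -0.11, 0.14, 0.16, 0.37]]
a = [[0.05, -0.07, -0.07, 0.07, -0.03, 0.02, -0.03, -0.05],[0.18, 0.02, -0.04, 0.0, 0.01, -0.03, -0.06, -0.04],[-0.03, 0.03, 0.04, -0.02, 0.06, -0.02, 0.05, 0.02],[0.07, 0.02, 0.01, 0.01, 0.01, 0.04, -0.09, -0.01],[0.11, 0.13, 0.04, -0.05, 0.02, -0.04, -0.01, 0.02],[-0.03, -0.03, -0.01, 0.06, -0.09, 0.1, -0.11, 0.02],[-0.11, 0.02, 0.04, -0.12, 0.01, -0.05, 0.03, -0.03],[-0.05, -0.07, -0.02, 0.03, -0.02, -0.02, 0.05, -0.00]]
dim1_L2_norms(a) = [0.15, 0.2, 0.1, 0.12, 0.19, 0.19, 0.18, 0.11]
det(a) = -0.00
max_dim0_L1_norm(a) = 0.63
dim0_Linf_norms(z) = [0.05, 0.04, 0.01, 0.03, 0.04, 0.04, 0.05, 0.01]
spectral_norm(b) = 0.77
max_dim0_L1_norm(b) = 1.13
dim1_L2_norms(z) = [0.04, 0.05, 0.04, 0.06, 0.07, 0.08, 0.07, 0.07]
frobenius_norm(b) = 1.16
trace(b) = 2.60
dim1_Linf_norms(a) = [0.07, 0.18, 0.06, 0.09, 0.13, 0.11, 0.12, 0.07]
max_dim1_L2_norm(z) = 0.08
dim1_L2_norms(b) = [0.35, 0.3, 0.47, 0.31, 0.34, 0.55, 0.38, 0.49]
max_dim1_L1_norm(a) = 0.45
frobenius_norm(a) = 0.45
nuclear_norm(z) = 0.32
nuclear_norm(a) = 0.94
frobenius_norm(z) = 0.18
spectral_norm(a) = 0.30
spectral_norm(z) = 0.14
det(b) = -0.00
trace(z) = 0.07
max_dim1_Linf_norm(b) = 0.49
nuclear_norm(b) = 2.61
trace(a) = 0.27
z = b @ a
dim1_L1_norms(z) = [0.1, 0.09, 0.08, 0.12, 0.15, 0.19, 0.16, 0.14]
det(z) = 0.00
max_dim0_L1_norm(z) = 0.28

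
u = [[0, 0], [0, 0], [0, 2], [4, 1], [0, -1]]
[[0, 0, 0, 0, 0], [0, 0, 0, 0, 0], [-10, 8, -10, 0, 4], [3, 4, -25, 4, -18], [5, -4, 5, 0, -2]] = u @ [[2, 0, -5, 1, -5], [-5, 4, -5, 0, 2]]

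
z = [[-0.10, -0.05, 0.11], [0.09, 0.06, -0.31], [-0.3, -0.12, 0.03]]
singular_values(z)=[0.42, 0.25, 0.0]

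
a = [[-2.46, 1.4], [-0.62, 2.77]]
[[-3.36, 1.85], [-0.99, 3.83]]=a@ [[1.33,  0.04], [-0.06,  1.39]]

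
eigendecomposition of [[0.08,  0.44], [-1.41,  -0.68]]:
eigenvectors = [[(0.24+0.43j), (0.24-0.43j)], [-0.87+0.00j, (-0.87-0j)]]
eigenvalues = [(-0.3+0.69j), (-0.3-0.69j)]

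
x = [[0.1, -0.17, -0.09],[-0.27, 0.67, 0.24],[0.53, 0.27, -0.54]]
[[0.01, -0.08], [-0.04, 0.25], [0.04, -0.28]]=x @[[0.10, -0.69], [-0.02, 0.12], [0.01, -0.09]]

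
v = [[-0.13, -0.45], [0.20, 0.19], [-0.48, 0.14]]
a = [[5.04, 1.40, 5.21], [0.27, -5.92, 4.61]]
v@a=[[-0.78,2.48,-2.75], [1.06,-0.84,1.92], [-2.38,-1.5,-1.86]]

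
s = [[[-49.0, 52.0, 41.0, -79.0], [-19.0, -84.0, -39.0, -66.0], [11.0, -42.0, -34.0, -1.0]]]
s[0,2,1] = -42.0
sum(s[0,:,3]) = -146.0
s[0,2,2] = -34.0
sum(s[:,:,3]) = -146.0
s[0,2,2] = -34.0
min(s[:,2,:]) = -42.0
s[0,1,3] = -66.0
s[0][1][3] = -66.0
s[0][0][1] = 52.0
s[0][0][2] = 41.0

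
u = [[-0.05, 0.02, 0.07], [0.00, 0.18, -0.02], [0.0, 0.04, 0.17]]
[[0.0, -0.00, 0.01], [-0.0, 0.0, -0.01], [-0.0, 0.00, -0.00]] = u@[[-0.04, 0.11, -0.15], [-0.01, 0.03, -0.04], [-0.01, 0.02, -0.02]]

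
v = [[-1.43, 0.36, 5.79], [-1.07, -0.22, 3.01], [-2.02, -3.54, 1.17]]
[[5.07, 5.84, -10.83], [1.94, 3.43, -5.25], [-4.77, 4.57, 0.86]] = v @ [[0.34, -0.10, -0.26], [1.44, -0.89, -0.72], [0.87, 1.04, -1.89]]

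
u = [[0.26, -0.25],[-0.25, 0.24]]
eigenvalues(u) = [0.5, -0.0]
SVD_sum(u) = [[0.26, -0.25],[-0.25, 0.24]] + [[-0.0, -0.0], [-0.0, -0.0]]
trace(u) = 0.50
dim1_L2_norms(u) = [0.36, 0.35]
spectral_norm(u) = 0.50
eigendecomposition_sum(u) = [[0.26,-0.25], [-0.25,0.24]] + [[-0.00, -0.00], [-0.00, -0.00]]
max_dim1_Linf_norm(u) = 0.26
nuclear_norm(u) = 0.50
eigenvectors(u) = [[0.72, 0.69], [-0.69, 0.72]]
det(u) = -0.00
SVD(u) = [[-0.72,0.69], [0.69,0.72]] @ diag([0.5001999200639361, 0.0001999200639360915]) @ [[-0.72,0.69], [-0.69,-0.72]]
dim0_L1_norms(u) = [0.51, 0.49]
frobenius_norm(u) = 0.50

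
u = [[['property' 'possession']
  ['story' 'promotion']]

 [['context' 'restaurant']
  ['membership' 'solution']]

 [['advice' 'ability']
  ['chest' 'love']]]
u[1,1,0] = 'membership'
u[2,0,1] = 'ability'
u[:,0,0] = ['property', 'context', 'advice']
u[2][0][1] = 'ability'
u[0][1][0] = 'story'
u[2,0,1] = 'ability'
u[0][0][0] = 'property'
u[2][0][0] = 'advice'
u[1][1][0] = 'membership'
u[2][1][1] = 'love'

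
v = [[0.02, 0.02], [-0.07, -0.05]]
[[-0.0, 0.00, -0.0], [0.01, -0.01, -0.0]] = v@[[0.1, -0.19, 0.09], [-0.29, 0.43, -0.09]]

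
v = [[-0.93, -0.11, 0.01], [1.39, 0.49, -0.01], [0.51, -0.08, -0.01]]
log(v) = [[(-0.2+3.46j),(0.04+0.3j),-0.07+0.00j], [(-0.82-3.7j),-1.03-0.32j,0.09-0.01j], [-6.61+1.20j,-2.20+1.13j,-6.00+3.14j]]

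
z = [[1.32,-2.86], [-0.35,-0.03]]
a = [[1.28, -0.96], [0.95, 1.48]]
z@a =[[-1.03, -5.50],[-0.48, 0.29]]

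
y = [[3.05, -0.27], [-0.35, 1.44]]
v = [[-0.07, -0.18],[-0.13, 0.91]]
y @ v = [[-0.18, -0.79], [-0.16, 1.37]]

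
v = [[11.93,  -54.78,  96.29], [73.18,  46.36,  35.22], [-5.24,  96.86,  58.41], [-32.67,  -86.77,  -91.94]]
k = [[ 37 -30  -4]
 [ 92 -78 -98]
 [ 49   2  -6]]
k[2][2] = -6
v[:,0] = [11.93, 73.18, -5.24, -32.67]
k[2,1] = 2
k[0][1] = -30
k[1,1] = -78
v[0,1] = -54.78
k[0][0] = 37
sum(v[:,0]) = 47.20000000000002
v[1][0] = 73.18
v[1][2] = 35.22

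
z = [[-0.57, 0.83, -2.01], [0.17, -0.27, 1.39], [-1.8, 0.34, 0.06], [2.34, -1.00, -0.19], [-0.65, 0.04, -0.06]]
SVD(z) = [[-0.41,-0.73,0.23],[0.19,0.52,0.34],[-0.51,0.26,-0.61],[0.71,-0.36,-0.51],[-0.18,0.07,-0.45]] @ diag([3.358938942253591, 2.4356735450348643, 0.4140332887940571]) @ [[0.88, -0.38, 0.28], [-0.35, -0.12, 0.93], [0.32, 0.92, 0.24]]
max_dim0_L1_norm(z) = 5.53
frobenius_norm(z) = 4.17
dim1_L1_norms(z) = [3.41, 1.83, 2.2, 3.53, 0.75]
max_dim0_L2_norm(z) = 3.08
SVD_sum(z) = [[-1.22, 0.53, -0.38], [0.56, -0.24, 0.18], [-1.5, 0.65, -0.47], [2.11, -0.91, 0.67], [-0.53, 0.23, -0.17]] + [[0.61,0.22,-1.65], [-0.44,-0.15,1.18], [-0.22,-0.08,0.59], [0.30,0.11,-0.81], [-0.06,-0.02,0.15]] + [[0.03, 0.09, 0.02], [0.05, 0.13, 0.03], [-0.08, -0.23, -0.06], [-0.07, -0.19, -0.05], [-0.06, -0.17, -0.04]]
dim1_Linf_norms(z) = [2.01, 1.39, 1.8, 2.34, 0.65]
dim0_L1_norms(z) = [5.53, 2.48, 3.71]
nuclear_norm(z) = 6.21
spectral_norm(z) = 3.36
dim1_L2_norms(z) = [2.25, 1.43, 1.83, 2.55, 0.65]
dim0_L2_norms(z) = [3.08, 1.37, 2.45]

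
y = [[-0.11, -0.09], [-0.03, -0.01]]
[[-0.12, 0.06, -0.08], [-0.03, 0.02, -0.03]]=y@[[1.08, -0.68, 1.07], [0.01, 0.11, -0.44]]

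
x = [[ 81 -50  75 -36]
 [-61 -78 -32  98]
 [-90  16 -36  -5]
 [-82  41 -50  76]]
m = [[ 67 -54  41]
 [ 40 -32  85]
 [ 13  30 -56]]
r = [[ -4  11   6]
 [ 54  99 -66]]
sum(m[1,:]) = 93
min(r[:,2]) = -66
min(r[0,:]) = -4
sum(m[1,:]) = 93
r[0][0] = -4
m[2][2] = -56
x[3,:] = [-82, 41, -50, 76]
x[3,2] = -50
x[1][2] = -32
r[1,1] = 99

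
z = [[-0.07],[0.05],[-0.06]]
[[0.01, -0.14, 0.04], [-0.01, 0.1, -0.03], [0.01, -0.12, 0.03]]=z @ [[-0.20, 2.04, -0.53]]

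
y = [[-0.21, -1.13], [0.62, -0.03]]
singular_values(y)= [1.15, 0.61]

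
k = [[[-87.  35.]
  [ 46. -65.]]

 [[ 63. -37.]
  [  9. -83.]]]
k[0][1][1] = -65.0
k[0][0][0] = -87.0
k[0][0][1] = 35.0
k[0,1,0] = 46.0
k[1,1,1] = -83.0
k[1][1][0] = 9.0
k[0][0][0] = -87.0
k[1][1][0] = 9.0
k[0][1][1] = -65.0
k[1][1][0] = 9.0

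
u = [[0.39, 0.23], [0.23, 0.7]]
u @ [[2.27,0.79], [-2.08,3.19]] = [[0.41, 1.04],[-0.93, 2.41]]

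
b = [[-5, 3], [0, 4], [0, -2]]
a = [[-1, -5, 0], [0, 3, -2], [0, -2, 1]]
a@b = [[5, -23], [0, 16], [0, -10]]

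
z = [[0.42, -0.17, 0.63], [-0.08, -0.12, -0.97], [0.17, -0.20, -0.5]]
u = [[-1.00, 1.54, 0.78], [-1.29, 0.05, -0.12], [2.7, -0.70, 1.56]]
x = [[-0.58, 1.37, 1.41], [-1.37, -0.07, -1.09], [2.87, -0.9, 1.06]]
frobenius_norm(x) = 4.18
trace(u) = 0.61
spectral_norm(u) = 3.54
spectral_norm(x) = 3.59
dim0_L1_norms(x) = [4.82, 2.34, 3.56]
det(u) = 3.21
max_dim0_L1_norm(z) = 2.1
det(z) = 0.00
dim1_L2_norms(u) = [1.99, 1.3, 3.2]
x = u + z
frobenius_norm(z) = 1.37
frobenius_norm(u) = 3.98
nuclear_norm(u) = 5.81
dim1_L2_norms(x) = [2.05, 1.75, 3.19]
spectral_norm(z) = 1.28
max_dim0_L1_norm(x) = 4.82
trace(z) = -0.20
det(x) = 0.34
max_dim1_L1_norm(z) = 1.22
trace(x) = 0.41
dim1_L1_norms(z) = [1.22, 1.17, 0.87]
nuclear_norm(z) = 1.78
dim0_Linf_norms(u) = [2.7, 1.54, 1.56]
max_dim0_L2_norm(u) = 3.16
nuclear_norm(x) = 5.77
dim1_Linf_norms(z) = [0.63, 0.97, 0.5]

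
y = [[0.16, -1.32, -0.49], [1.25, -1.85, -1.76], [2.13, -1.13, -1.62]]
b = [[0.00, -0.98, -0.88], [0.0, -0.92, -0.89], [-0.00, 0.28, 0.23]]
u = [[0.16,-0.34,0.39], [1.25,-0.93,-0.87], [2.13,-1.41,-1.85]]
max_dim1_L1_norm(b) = 1.86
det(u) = 0.01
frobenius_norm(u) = 3.66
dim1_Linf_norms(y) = [1.32, 1.85, 2.13]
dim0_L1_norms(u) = [3.54, 2.68, 3.11]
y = b + u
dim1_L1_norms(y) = [1.97, 4.86, 4.88]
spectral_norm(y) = 4.14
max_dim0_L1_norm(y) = 4.3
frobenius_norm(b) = 1.87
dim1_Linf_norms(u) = [0.39, 1.25, 2.13]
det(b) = 0.00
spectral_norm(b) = 1.87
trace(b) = -0.69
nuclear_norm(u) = 4.20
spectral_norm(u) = 3.62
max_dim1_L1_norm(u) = 5.39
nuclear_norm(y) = 5.55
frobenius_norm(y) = 4.30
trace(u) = -2.62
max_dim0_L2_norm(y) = 2.54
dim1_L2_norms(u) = [0.54, 1.78, 3.15]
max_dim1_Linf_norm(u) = 2.13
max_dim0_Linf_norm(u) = 2.13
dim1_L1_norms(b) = [1.86, 1.81, 0.51]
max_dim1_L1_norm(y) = 4.88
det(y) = 1.20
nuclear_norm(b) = 1.91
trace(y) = -3.31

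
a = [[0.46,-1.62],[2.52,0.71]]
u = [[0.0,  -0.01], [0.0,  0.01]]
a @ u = [[0.00, -0.02], [0.0, -0.02]]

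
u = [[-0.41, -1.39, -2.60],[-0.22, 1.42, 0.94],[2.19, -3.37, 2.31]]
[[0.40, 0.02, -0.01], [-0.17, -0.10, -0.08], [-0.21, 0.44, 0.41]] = u@[[-0.02,  0.10,  -0.08], [-0.04,  -0.06,  -0.12], [-0.13,  0.01,  0.08]]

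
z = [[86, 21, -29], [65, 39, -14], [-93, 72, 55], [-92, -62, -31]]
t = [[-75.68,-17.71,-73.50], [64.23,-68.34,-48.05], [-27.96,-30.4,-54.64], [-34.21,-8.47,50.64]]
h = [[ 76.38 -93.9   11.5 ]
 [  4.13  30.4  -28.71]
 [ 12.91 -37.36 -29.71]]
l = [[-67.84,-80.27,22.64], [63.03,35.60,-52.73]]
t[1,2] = -48.05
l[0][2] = 22.64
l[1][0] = 63.03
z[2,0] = -93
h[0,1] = -93.9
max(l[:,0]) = 63.03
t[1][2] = -48.05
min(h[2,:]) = -37.36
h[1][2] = -28.71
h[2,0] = 12.91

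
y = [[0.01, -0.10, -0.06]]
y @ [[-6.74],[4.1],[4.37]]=[[-0.74]]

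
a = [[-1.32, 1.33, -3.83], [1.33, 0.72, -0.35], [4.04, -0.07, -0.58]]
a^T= [[-1.32, 1.33, 4.04],[1.33, 0.72, -0.07],[-3.83, -0.35, -0.58]]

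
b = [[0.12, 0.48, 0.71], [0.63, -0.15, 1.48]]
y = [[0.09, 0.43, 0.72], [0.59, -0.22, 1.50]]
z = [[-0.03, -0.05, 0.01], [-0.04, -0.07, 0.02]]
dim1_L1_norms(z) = [0.09, 0.13]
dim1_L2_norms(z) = [0.06, 0.08]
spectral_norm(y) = 1.76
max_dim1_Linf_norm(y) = 1.5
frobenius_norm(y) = 1.83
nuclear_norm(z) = 0.11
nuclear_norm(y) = 2.27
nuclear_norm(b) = 2.28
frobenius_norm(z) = 0.10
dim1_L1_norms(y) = [1.24, 2.31]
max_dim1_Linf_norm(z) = 0.07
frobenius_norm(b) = 1.83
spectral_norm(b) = 1.76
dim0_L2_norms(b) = [0.64, 0.5, 1.64]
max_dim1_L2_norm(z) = 0.08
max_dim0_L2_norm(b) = 1.64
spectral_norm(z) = 0.10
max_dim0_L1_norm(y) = 2.22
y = b + z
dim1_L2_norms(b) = [0.87, 1.62]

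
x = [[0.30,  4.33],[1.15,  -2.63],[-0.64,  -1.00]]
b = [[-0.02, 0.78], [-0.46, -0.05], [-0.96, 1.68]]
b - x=[[-0.32,-3.55], [-1.61,2.58], [-0.32,2.68]]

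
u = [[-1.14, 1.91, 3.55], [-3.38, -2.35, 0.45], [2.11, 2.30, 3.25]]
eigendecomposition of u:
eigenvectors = [[0.11+0.30j, 0.11-0.30j, 0.51+0.00j], [-0.88+0.00j, (-0.88-0j), -0.21+0.00j], [0.34-0.04j, 0.34+0.04j, 0.84+0.00j]]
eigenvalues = [(-2.09+1.18j), (-2.09-1.18j), (3.94+0j)]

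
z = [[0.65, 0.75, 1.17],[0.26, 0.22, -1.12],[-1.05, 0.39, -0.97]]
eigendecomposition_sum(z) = [[0.47+0.00j, 0.49+0.00j, -0.00+0.00j], [0.44+0.00j, (0.46+0j), (-0+0j)], [(-0.17+0j), (-0.18+0j), 0.00+0.00j]] + [[(0.09+0.39j), (0.13-0.32j), (0.59+0.25j)], [-0.09-0.37j, (-0.12+0.31j), (-0.56-0.24j)], [-0.44-0.06j, 0.28+0.26j, (-0.49+0.51j)]] + [[0.09-0.39j,(0.13+0.32j),(0.59-0.25j)], [-0.09+0.37j,-0.12-0.31j,(-0.56+0.24j)], [(-0.44+0.06j),0.28-0.26j,(-0.49-0.51j)]]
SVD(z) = [[-0.67, -0.01, 0.75], [0.4, -0.85, 0.34], [0.63, 0.53, 0.57]] @ diag([2.094239888359878, 0.8908700408783884, 0.860412610476941]) @ [[-0.47, -0.08, -0.88], [-0.88, 0.01, 0.47], [-0.03, 1.00, -0.07]]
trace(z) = -0.10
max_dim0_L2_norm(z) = 1.89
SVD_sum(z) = [[0.66, 0.11, 1.22], [-0.4, -0.07, -0.74], [-0.62, -0.1, -1.16]] + [[0.01, -0.00, -0.01],[0.67, -0.01, -0.36],[-0.41, 0.0, 0.22]] + [[-0.02, 0.64, -0.05], [-0.01, 0.29, -0.02], [-0.01, 0.49, -0.04]]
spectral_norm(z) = 2.09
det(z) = 1.61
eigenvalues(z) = [(0.93+0j), (-0.51+1.21j), (-0.51-1.21j)]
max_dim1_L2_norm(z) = 1.53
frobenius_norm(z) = 2.43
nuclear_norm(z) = 3.85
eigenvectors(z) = [[-0.71+0.00j, (-0.2-0.53j), (-0.2+0.53j)], [-0.66+0.00j, 0.19+0.50j, 0.19-0.50j], [(0.25+0j), (0.62+0j), 0.62-0.00j]]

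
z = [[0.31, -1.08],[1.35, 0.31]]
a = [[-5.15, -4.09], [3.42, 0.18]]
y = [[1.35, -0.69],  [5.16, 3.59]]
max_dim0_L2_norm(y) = 5.33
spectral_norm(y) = 6.33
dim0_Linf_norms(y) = [5.16, 3.59]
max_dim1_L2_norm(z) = 1.39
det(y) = 8.41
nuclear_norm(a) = 9.01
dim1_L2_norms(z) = [1.12, 1.39]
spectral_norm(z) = 1.39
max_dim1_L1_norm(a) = 9.24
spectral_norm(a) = 7.19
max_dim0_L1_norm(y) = 6.51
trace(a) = -4.97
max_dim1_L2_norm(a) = 6.58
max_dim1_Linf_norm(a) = 5.15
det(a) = 13.06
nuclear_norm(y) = 7.66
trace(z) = 0.62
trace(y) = 4.94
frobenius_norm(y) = 6.47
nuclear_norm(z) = 2.51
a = z @ y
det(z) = 1.55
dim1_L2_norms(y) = [1.52, 6.29]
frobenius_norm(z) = 1.78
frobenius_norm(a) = 7.41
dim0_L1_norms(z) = [1.66, 1.39]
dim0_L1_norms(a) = [8.57, 4.27]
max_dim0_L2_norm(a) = 6.18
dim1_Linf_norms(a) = [5.15, 3.42]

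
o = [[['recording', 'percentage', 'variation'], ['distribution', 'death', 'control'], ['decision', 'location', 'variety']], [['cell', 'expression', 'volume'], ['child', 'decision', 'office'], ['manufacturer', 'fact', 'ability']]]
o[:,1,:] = [['distribution', 'death', 'control'], ['child', 'decision', 'office']]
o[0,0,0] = 'recording'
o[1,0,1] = 'expression'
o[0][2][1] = 'location'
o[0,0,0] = 'recording'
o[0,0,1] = 'percentage'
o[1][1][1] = 'decision'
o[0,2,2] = 'variety'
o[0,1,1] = 'death'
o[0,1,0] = 'distribution'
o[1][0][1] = 'expression'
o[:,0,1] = ['percentage', 'expression']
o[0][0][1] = 'percentage'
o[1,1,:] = ['child', 'decision', 'office']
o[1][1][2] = 'office'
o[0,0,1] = 'percentage'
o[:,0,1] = ['percentage', 'expression']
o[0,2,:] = ['decision', 'location', 'variety']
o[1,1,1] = 'decision'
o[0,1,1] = 'death'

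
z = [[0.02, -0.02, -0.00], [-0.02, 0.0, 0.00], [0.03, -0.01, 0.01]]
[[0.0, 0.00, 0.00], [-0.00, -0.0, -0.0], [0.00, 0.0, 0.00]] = z@[[0.02, 0.01, 0.04], [0.02, -0.03, -0.02], [0.03, -0.02, 0.01]]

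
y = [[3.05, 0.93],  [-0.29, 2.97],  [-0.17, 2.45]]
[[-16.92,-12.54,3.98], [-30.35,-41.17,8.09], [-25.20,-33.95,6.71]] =y @ [[-2.36, 0.11, 0.46], [-10.45, -13.85, 2.77]]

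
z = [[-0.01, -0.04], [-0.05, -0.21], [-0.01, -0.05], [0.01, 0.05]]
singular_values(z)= [0.23, 0.0]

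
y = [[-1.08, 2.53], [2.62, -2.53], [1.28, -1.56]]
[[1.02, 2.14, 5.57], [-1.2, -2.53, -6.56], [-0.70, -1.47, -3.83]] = y @ [[-0.12,-0.25,-0.64], [0.35,0.74,1.93]]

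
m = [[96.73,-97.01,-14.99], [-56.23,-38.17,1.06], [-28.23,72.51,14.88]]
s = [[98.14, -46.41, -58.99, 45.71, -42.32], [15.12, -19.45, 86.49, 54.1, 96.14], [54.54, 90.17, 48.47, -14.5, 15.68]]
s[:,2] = [-58.99, 86.49, 48.47]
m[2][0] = -28.23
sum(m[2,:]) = 59.160000000000004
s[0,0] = 98.14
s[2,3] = -14.5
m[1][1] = -38.17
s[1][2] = 86.49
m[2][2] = 14.88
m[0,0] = 96.73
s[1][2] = 86.49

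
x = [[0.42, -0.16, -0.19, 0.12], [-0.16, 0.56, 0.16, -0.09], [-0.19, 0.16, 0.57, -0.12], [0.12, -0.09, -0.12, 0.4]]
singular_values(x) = [0.93, 0.41, 0.34, 0.27]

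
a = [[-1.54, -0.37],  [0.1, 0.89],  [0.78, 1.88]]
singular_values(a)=[2.44, 1.22]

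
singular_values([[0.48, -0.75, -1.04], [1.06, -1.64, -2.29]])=[3.31, 0.0]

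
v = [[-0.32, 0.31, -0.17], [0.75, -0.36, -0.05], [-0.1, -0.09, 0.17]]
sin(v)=[[-0.28, 0.28, -0.16], [0.68, -0.32, -0.06], [-0.10, -0.09, 0.17]]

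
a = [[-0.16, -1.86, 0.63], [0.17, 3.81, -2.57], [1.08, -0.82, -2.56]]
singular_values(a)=[5.05, 2.8, 0.25]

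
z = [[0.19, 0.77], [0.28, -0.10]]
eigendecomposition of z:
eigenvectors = [[0.91, -0.77], [0.41, 0.63]]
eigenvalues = [0.53, -0.44]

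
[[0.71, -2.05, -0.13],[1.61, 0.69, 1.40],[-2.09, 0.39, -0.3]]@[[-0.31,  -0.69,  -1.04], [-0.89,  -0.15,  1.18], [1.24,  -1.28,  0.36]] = [[1.44, -0.02, -3.20], [0.62, -3.01, -0.36], [-0.07, 1.77, 2.53]]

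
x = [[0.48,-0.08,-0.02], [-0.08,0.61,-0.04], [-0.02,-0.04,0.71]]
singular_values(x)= [0.72, 0.64, 0.44]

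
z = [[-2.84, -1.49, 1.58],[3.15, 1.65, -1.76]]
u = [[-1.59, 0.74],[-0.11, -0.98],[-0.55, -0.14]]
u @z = [[6.85, 3.59, -3.81], [-2.77, -1.45, 1.55], [1.12, 0.59, -0.62]]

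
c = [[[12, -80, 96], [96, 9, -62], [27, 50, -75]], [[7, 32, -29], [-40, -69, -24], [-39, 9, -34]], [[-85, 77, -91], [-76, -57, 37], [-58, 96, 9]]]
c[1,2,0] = -39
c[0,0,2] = 96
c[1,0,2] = -29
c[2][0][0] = -85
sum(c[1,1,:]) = -133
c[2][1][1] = -57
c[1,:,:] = [[7, 32, -29], [-40, -69, -24], [-39, 9, -34]]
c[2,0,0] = -85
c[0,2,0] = 27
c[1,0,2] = -29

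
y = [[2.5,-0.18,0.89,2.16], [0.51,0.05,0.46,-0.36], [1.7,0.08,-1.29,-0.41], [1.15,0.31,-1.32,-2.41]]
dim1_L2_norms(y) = [3.43, 0.78, 2.17, 2.99]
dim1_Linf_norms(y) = [2.5, 0.51, 1.7, 2.41]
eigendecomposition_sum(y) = [[2.86, -0.05, 0.24, 1.11], [0.6, -0.01, 0.05, 0.23], [1.09, -0.02, 0.09, 0.42], [0.37, -0.01, 0.03, 0.14]] + [[-0.39,-0.12,0.76,0.98], [0.09,0.03,-0.17,-0.22], [0.46,0.14,-0.89,-1.15], [0.91,0.28,-1.76,-2.29]] + [[-0.0,0.0,0.00,-0.00], [0.01,-0.02,-0.01,0.01], [-0.00,0.0,0.00,-0.0], [0.00,-0.0,-0.00,0.00]] + [[0.03, -0.01, -0.11, 0.07], [-0.19, 0.05, 0.59, -0.38], [0.16, -0.04, -0.50, 0.32], [-0.13, 0.04, 0.41, -0.27]]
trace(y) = -1.15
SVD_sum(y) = [[0.76, -0.26, 1.29, 2.47], [0.01, -0.00, 0.01, 0.02], [-0.13, 0.04, -0.22, -0.42], [-0.62, 0.21, -1.05, -2.02]] + [[1.71, 0.07, -0.54, -0.24], [0.37, 0.02, -0.12, -0.05], [1.93, 0.08, -0.61, -0.27], [1.7, 0.07, -0.53, -0.23]] + [[0.03, 0.01, 0.14, -0.08], [0.13, 0.04, 0.57, -0.33], [-0.11, -0.04, -0.47, 0.27], [0.06, 0.02, 0.27, -0.16]] + [[-0.00, 0.0, -0.0, 0.0], [0.00, -0.01, 0.00, -0.0], [0.0, -0.01, 0.00, -0.00], [-0.00, 0.00, -0.0, 0.0]]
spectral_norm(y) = 3.78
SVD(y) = [[0.77, 0.55, 0.17, 0.28], [0.01, 0.12, 0.71, -0.69], [-0.13, 0.62, -0.59, -0.5], [-0.63, 0.55, 0.34, 0.44]] @ diag([3.779510395466354, 3.2981526750787244, 0.9375324892805299, 0.011087559527328095]) @ [[0.26, -0.09, 0.44, 0.85], [0.95, 0.04, -0.30, -0.13], [0.19, 0.07, 0.85, -0.49], [-0.03, 0.99, -0.01, 0.12]]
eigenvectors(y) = [[-0.91, -0.36, -0.03, 0.12], [-0.19, 0.08, 0.99, -0.67], [-0.35, 0.42, -0.02, 0.56], [-0.12, 0.83, 0.12, -0.47]]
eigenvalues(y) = [3.08, -3.54, -0.02, -0.68]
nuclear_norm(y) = 8.03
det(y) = -0.13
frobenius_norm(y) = 5.10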